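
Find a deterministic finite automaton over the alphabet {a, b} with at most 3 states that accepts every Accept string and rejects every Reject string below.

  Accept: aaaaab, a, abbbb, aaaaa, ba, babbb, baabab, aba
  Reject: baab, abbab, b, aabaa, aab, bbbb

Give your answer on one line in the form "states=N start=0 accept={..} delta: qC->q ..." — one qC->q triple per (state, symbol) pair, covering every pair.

Grow the machine one transition at a time. Run the examples from 0; the earliest place one falls off (shortest prefix, ties alphabetical) gets sent to the lowest-numbered state that keeps every Accept/Reject pair distinguishable — a pair clashes when both reach the same state with identical unread suffix — and to a fresh state only if none does.
a: 0a undefined. 0a->0: no, aaaaab/b meet in 0 with "b" left. Open state 1: 0a->1.
b: 0b undefined. 0b->0: ok.
aa: 1a undefined. 1a->0: ok.
ab: 1b undefined. 1b->0: no, aaaaab/baab meet in 0. 1b->1: no, aba/baab meet in 0. Open state 2: 1b->2.
aba: 2a undefined. 2a->0: no, aba/baab meet in 0. 2a->1: ok.
abb: 2b undefined. 2b->0: no, aaaaab/abbab meet in 2. 2b->1: ok.
All examples now run through 3 states with every (state, symbol) defined. Accept strings end in {1,2}, Reject strings end in {0}; accept={1,2}.

states=3 start=0 accept={1,2} delta: 0a->1 0b->0 1a->0 1b->2 2a->1 2b->1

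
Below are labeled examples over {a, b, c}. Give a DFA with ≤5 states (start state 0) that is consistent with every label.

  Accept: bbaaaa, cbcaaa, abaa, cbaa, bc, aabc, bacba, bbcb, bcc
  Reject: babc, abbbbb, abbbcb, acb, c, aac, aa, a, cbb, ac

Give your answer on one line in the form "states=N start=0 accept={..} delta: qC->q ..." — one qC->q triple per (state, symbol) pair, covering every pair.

states=4 start=0 accept={3} delta: 0a->0 0b->1 0c->0 1a->2 1b->2 1c->3 2a->3 2b->0 2c->3 3a->3 3b->3 3c->3

Fold the examples into a partial DFA from state 0: repeatedly fix the first undefined (state, symbol) met by the shortest-then-alphabetical prefix, trying targets in increasing order and rejecting any under which an Accept and a Reject string meet in one state with the same remainder; add a state when all current targets are rejected. Accepting states are where Accept strings end.
a: 0a undefined. 0a->0: ok.
b: 0b undefined. 0b->0: no, bbaaaa/abbbbb meet in 0. Open state 1: 0b->1.
c: 0c undefined. 0c->0: ok.
ba: 1a undefined. 1a->0: no, abaa/c meet in 0. 1a->1: no, abaa/acb meet in 1. Open state 2: 1a->2.
bb: 1b undefined. 1b->0: no, bbaaaa/c meet in 0. 1b->1: no, bbcb/abbbcb meet in 1 with "cb" left. 1b->2: ok.
bc: 1c undefined. 1c->0: no, cbcaaa/c meet in 0. 1c->1: no, bc/acb meet in 1. 1c->2: no, bc/cbb meet in 2. Open state 3: 1c->3.
bab: 2b undefined. 2b->0: ok.
bac: 2c undefined. 2c->0: no, bacba/abbbbb meet in 2. 2c->1: no, bbcb/abbbbb meet in 2. 2c->2: no, bacba/babc meet in 0. 2c->3: ok.
bba: 2a undefined. 2a->0: no, bbaaaa/babc meet in 0. 2a->1: no, bbaaaa/abbbbb meet in 2. 2a->2: no, bbaaaa/abbbbb meet in 2. 2a->3: ok.
bcc: 3c undefined. 3c->0: no, bcc/babc meet in 0. 3c->1: no, bcc/abbbcb meet in 1. 3c->2: no, bcc/abbbbb meet in 2. 3c->3: ok.
bacb: 3b undefined. 3b->0: no, bacba/babc meet in 0. 3b->1: no, bacba/abbbbb meet in 2. 3b->2: no, bbcb/abbbbb meet in 2. 3b->3: ok.
bbaa: 3a undefined. 3a->0: no, bbaaaa/babc meet in 0. 3a->1: no, bacba/abbbcb meet in 1. 3a->2: no, bbaaaa/abbbbb meet in 2. 3a->3: ok.
All examples now run through 4 states with every (state, symbol) defined. Accept strings end in {3}, Reject strings end in {0,1,2}; accept={3}.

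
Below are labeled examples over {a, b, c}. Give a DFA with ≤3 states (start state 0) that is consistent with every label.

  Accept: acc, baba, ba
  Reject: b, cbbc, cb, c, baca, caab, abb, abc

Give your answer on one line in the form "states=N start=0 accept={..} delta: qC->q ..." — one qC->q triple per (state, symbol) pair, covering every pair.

states=3 start=0 accept={0} delta: 0a->0 0b->1 0c->2 1a->0 1b->1 1c->1 2a->1 2b->1 2c->0

Grow the machine one transition at a time. Run the examples from 0; the earliest place one falls off (shortest prefix, ties alphabetical) gets sent to the lowest-numbered state that keeps every Accept/Reject pair distinguishable — a pair clashes when both reach the same state with identical unread suffix — and to a fresh state only if none does.
a: 0a undefined. 0a->0: ok.
b: 0b undefined. 0b->0: no, baba/b meet in 0. Open state 1: 0b->1.
c: 0c undefined. 0c->0: no, acc/c meet in 0. 0c->1: no, acc/abc meet in 1 with "c" left. Open state 2: 0c->2.
ba: 1a undefined. 1a->0: ok.
ca: 2a undefined. 2a->0: no, baba/baca meet in 0. 2a->1: ok.
cb: 2b undefined. 2b->0: no, baba/cb meet in 0. 2b->1: ok.
abb: 1b undefined. 1b->0: no, baba/abb meet in 0. 1b->1: ok.
abc: 1c undefined. 1c->0: no, baba/cbbc meet in 0. 1c->1: ok.
acc: 2c undefined. 2c->0: ok.
All examples now run through 3 states with every (state, symbol) defined. Accept strings end in {0}, Reject strings end in {1,2}; accept={0}.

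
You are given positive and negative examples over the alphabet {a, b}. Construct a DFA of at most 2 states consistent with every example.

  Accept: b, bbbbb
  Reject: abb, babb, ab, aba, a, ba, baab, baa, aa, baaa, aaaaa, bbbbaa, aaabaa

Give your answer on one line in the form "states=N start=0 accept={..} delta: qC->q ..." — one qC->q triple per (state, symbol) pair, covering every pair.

Grow the machine one transition at a time. Run the examples from 0; the earliest place one falls off (shortest prefix, ties alphabetical) gets sent to the lowest-numbered state that keeps every Accept/Reject pair distinguishable — a pair clashes when both reach the same state with identical unread suffix — and to a fresh state only if none does.
a: 0a undefined. 0a->0: no, b/ab meet in 0 with "b" left. Open state 1: 0a->1.
b: 0b undefined. 0b->0: ok.
aa: 1a undefined. 1a->0: no, b/baab meet in 0. 1a->1: ok.
ab: 1b undefined. 1b->0: no, b/abb meet in 0. 1b->1: ok.
All examples now run through 2 states with every (state, symbol) defined. Accept strings end in {0}, Reject strings end in {1}; accept={0}.

states=2 start=0 accept={0} delta: 0a->1 0b->0 1a->1 1b->1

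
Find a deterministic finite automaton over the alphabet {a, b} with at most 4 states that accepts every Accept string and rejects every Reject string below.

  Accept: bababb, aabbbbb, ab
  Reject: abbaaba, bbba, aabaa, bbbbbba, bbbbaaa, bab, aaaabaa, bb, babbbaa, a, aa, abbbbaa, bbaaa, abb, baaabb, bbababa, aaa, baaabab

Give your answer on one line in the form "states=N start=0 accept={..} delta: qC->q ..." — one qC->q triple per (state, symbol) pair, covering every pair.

State merging on the prefix tree: take the shortest (then alphabetical) example prefix whose next move is undefined and point that move at state 0, else 1, else 2, ...; a target is out if some Accept/Reject pair would then sit in one state with the same input left (inseparable). If every existing state is out, open a new one.
a: 0a undefined. 0a->0: ok.
b: 0b undefined. 0b->0: no, bababb/abbaaba meet in 0. Open state 1: 0b->1.
ba: 1a undefined. 1a->0: no, bababb/bb meet in 1 with "b" left. 1a->1: no, ab/aabaa meet in 1. Open state 2: 1a->2.
bb: 1b undefined. 1b->0: ok.
baa: 2a undefined. 2a->0: ok.
bab: 2b undefined. 2b->0: no, bababb/aabaa meet in 0. 2b->1: no, bababb/aabaa meet in 0. 2b->2: no, bababb/aabaa meet in 0. Open state 3: 2b->3.
baba: 3a undefined. 3a->0: no, bababb/aabaa meet in 0. 3a->1: no, bababb/bbababa meet in 1. 3a->2: ok.
babb: 3b undefined. 3b->0: no, bababb/aabaa meet in 0. 3b->1: ok.
All examples now run through 4 states with every (state, symbol) defined. Accept strings end in {1}, Reject strings end in {0,2,3}; accept={1}.

states=4 start=0 accept={1} delta: 0a->0 0b->1 1a->2 1b->0 2a->0 2b->3 3a->2 3b->1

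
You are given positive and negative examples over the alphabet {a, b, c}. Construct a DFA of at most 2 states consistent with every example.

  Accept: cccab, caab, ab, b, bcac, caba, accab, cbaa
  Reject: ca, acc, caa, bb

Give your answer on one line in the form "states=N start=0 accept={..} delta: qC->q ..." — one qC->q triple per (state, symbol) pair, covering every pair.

Grow the machine one transition at a time. Run the examples from 0; the earliest place one falls off (shortest prefix, ties alphabetical) gets sent to the lowest-numbered state that keeps every Accept/Reject pair distinguishable — a pair clashes when both reach the same state with identical unread suffix — and to a fresh state only if none does.
a: 0a undefined. 0a->0: ok.
b: 0b undefined. 0b->0: no, ab/bb meet in 0. Open state 1: 0b->1.
c: 0c undefined. 0c->0: ok.
bb: 1b undefined. 1b->0: ok.
bc: 1c undefined. 1c->0: no, bcac/ca meet in 0. 1c->1: ok.
bca: 1a undefined. 1a->0: no, bcac/ca meet in 0. 1a->1: ok.
All examples now run through 2 states with every (state, symbol) defined. Accept strings end in {1}, Reject strings end in {0}; accept={1}.

states=2 start=0 accept={1} delta: 0a->0 0b->1 0c->0 1a->1 1b->0 1c->1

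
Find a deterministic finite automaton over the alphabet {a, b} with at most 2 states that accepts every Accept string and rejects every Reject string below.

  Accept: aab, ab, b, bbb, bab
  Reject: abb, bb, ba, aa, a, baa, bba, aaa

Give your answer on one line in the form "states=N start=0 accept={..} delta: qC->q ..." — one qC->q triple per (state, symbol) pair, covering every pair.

State merging on the prefix tree: take the shortest (then alphabetical) example prefix whose next move is undefined and point that move at state 0, else 1, else 2, ...; a target is out if some Accept/Reject pair would then sit in one state with the same input left (inseparable). If every existing state is out, open a new one.
a: 0a undefined. 0a->0: ok.
b: 0b undefined. 0b->0: no, aab/abb meet in 0. Open state 1: 0b->1.
ba: 1a undefined. 1a->0: ok.
bb: 1b undefined. 1b->0: ok.
All examples now run through 2 states with every (state, symbol) defined. Accept strings end in {1}, Reject strings end in {0}; accept={1}.

states=2 start=0 accept={1} delta: 0a->0 0b->1 1a->0 1b->0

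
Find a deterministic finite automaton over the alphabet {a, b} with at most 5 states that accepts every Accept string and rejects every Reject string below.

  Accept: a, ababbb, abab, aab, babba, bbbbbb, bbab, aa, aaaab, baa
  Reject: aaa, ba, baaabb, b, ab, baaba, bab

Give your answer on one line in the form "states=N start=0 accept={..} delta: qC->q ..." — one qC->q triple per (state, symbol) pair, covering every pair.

Fold the examples into a partial DFA from state 0: repeatedly fix the first undefined (state, symbol) met by the shortest-then-alphabetical prefix, trying targets in increasing order and rejecting any under which an Accept and a Reject string meet in one state with the same remainder; add a state when all current targets are rejected. Accepting states are where Accept strings end.
a: 0a undefined. 0a->0: no, a/aaa meet in 0. Open state 1: 0a->1.
b: 0b undefined. 0b->0: no, a/ba meet in 1. 0b->1: no, a/b meet in 1. Open state 2: 0b->2.
aa: 1a undefined. 1a->0: no, a/aaa meet in 1. 1a->1: no, a/aaa meet in 1. 1a->2: no, aa/b meet in 2. Open state 3: 1a->3.
ab: 1b undefined. 1b->0: no, abab/ab meet in 0. 1b->1: no, a/ab meet in 1. 1b->2: no, abab/bab meet in 2 with "ab" left. 1b->3: no, aa/ab meet in 3. Open state 4: 1b->4.
ba: 2a undefined. 2a->0: ok.
bb: 2b undefined. 2b->0: no, bbbbbb/ba meet in 0. 2b->1: ok.
aaa: 3a undefined. 3a->0: no, aaaab/ab meet in 4. 3a->1: no, a/aaa meet in 1. 3a->2: no, aaaab/aaa meet in 2. 3a->3: no, babba/aaa meet in 3. 3a->4: ok.
aab: 3b undefined. 3b->0: no, aab/ba meet in 0. 3b->1: ok.
aba: 4a undefined. 4a->0: no, ababbb/aaa meet in 4. 4a->1: no, a/baaba meet in 1. 4a->2: ok.
bbbb: 4b undefined. 4b->0: no, ababbb/ba meet in 0. 4b->1: ok.
All examples now run through 5 states with every (state, symbol) defined. Accept strings end in {1,3}, Reject strings end in {0,2,4}; accept={1,3}.

states=5 start=0 accept={1,3} delta: 0a->1 0b->2 1a->3 1b->4 2a->0 2b->1 3a->4 3b->1 4a->2 4b->1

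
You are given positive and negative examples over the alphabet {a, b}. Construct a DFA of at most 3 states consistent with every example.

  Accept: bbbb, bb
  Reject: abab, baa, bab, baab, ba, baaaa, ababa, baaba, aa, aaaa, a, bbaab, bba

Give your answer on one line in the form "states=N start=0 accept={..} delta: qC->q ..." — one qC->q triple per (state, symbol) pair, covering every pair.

State merging on the prefix tree: take the shortest (then alphabetical) example prefix whose next move is undefined and point that move at state 0, else 1, else 2, ...; a target is out if some Accept/Reject pair would then sit in one state with the same input left (inseparable). If every existing state is out, open a new one.
a: 0a undefined. 0a->0: ok.
b: 0b undefined. 0b->0: no, bbbb/abab meet in 0. Open state 1: 0b->1.
ba: 1a undefined. 1a->0: ok.
bb: 1b undefined. 1b->0: no, bbbb/baa meet in 0. 1b->1: no, bbbb/abab meet in 1. Open state 2: 1b->2.
bba: 2a undefined. 2a->0: ok.
bbb: 2b undefined. 2b->0: no, bbbb/abab meet in 1. 2b->1: ok.
All examples now run through 3 states with every (state, symbol) defined. Accept strings end in {2}, Reject strings end in {0,1}; accept={2}.

states=3 start=0 accept={2} delta: 0a->0 0b->1 1a->0 1b->2 2a->0 2b->1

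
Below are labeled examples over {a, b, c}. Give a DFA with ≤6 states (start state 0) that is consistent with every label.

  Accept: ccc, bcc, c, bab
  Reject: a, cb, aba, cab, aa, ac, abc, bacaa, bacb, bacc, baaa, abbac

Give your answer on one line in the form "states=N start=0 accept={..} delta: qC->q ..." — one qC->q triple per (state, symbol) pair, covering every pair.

states=5 start=0 accept={2,3} delta: 0a->1 0b->0 0c->2 1a->0 1b->3 1c->4 2a->0 2b->0 2c->2 3a->0 3b->0 3c->0 4a->0 4b->0 4c->0

Grow the machine one transition at a time. Run the examples from 0; the earliest place one falls off (shortest prefix, ties alphabetical) gets sent to the lowest-numbered state that keeps every Accept/Reject pair distinguishable — a pair clashes when both reach the same state with identical unread suffix — and to a fresh state only if none does.
a: 0a undefined. 0a->0: no, c/ac meet in 0 with "c" left. Open state 1: 0a->1.
b: 0b undefined. 0b->0: ok.
c: 0c undefined. 0c->0: no, ccc/cb meet in 0. 0c->1: no, ccc/bacc meet in 1 with "cc" left. Open state 2: 0c->2.
aa: 1a undefined. 1a->0: ok.
ab: 1b undefined. 1b->0: no, c/abc meet in 2. 1b->1: no, c/abbac meet in 2. 1b->2: no, bcc/abc meet in 2 with "c" left. Open state 3: 1b->3.
ac: 1c undefined. 1c->0: no, c/bacc meet in 2. 1c->1: no, bab/bacb meet in 3. 1c->2: no, bcc/bacc meet in 2 with "c" left. 1c->3: no, bab/ac meet in 3. Open state 4: 1c->4.
ca: 2a undefined. 2a->0: ok.
cb: 2b undefined. 2b->0: ok.
cc: 2c undefined. 2c->0: no, bcc/cb meet in 0. 2c->1: no, ccc/ac meet in 4. 2c->2: ok.
aba: 3a undefined. 3a->0: ok.
abb: 3b undefined. 3b->0: ok.
abc: 3c undefined. 3c->0: ok.
baca: 4a undefined. 4a->0: ok.
bacb: 4b undefined. 4b->0: ok.
bacc: 4c undefined. 4c->0: ok.
All examples now run through 5 states with every (state, symbol) defined. Accept strings end in {2,3}, Reject strings end in {0,1,4}; accept={2,3}.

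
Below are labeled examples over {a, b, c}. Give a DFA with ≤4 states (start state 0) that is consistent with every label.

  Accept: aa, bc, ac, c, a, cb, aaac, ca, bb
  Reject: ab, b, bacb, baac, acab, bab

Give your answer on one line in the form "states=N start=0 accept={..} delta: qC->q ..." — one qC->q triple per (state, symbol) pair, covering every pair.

Fold the examples into a partial DFA from state 0: repeatedly fix the first undefined (state, symbol) met by the shortest-then-alphabetical prefix, trying targets in increasing order and rejecting any under which an Accept and a Reject string meet in one state with the same remainder; add a state when all current targets are rejected. Accepting states are where Accept strings end.
a: 0a undefined. 0a->0: ok.
b: 0b undefined. 0b->0: no, aa/ab meet in 0. Open state 1: 0b->1.
c: 0c undefined. 0c->0: no, cb/ab meet in 1. 0c->1: no, ac/ab meet in 1. Open state 2: 0c->2.
ba: 1a undefined. 1a->0: no, ac/baac meet in 2. 1a->1: no, bc/baac meet in 1 with "c" left. 1a->2: no, cb/bab meet in 2 with "b" left. Open state 3: 1a->3.
bb: 1b undefined. 1b->0: ok.
bc: 1c undefined. 1c->0: ok.
ca: 2a undefined. 2a->0: ok.
cb: 2b undefined. 2b->0: ok.
baa: 3a undefined. 3a->0: no, ac/baac meet in 2. 3a->1: no, aa/baac meet in 0. 3a->2: ok.
bab: 3b undefined. 3b->0: no, aa/bab meet in 0. 3b->1: ok.
bac: 3c undefined. 3c->0: ok.
baac: 2c undefined. 2c->0: no, aa/baac meet in 0. 2c->1: ok.
All examples now run through 4 states with every (state, symbol) defined. Accept strings end in {0,2}, Reject strings end in {1}; accept={0,2}.

states=4 start=0 accept={0,2} delta: 0a->0 0b->1 0c->2 1a->3 1b->0 1c->0 2a->0 2b->0 2c->1 3a->2 3b->1 3c->0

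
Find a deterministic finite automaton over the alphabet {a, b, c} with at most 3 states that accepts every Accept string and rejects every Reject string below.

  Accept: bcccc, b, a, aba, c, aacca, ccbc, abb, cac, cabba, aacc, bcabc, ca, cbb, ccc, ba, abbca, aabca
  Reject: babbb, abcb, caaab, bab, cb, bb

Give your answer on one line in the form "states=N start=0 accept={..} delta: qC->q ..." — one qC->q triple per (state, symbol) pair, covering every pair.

states=2 start=0 accept={1} delta: 0a->1 0b->1 0c->1 1a->1 1b->0 1c->1

State merging on the prefix tree: take the shortest (then alphabetical) example prefix whose next move is undefined and point that move at state 0, else 1, else 2, ...; a target is out if some Accept/Reject pair would then sit in one state with the same input left (inseparable). If every existing state is out, open a new one.
a: 0a undefined. 0a->0: no, abb/bb meet in 0 with "bb" left. Open state 1: 0a->1.
b: 0b undefined. 0b->0: no, b/bb meet in 0. 0b->1: ok.
c: 0c undefined. 0c->0: no, b/cb meet in 1. 0c->1: ok.
aa: 1a undefined. 1a->0: no, b/caaab meet in 1. 1a->1: ok.
ab: 1b undefined. 1b->0: ok.
bc: 1c undefined. 1c->0: no, ccbc/babbb meet in 0. 1c->1: ok.
All examples now run through 2 states with every (state, symbol) defined. Accept strings end in {1}, Reject strings end in {0}; accept={1}.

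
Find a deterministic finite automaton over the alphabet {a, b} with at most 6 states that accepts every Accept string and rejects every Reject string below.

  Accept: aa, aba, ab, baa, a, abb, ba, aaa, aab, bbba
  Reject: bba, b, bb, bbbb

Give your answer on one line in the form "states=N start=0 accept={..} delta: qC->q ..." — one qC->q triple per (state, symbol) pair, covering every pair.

State merging on the prefix tree: take the shortest (then alphabetical) example prefix whose next move is undefined and point that move at state 0, else 1, else 2, ...; a target is out if some Accept/Reject pair would then sit in one state with the same input left (inseparable). If every existing state is out, open a new one.
a: 0a undefined. 0a->0: no, ab/b meet in 0 with "b" left. Open state 1: 0a->1.
b: 0b undefined. 0b->0: no, a/bba meet in 1. 0b->1: no, aba/bba meet in 1 with "ba" left. Open state 2: 0b->2.
aa: 1a undefined. 1a->0: no, aab/b meet in 2. 1a->1: ok.
ab: 1b undefined. 1b->0: no, abb/b meet in 2. 1b->1: ok.
ba: 2a undefined. 2a->0: ok.
bb: 2b undefined. 2b->0: no, aa/bba meet in 1. 2b->1: no, aa/bba meet in 1. 2b->2: no, ba/bba meet in 0. Open state 3: 2b->3.
bba: 3a undefined. 3a->0: no, ba/bba meet in 0. 3a->1: no, aa/bba meet in 1. 3a->2: ok.
bbb: 3b undefined. 3b->0: ok.
All examples now run through 4 states with every (state, symbol) defined. Accept strings end in {0,1}, Reject strings end in {2,3}; accept={0,1}.

states=4 start=0 accept={0,1} delta: 0a->1 0b->2 1a->1 1b->1 2a->0 2b->3 3a->2 3b->0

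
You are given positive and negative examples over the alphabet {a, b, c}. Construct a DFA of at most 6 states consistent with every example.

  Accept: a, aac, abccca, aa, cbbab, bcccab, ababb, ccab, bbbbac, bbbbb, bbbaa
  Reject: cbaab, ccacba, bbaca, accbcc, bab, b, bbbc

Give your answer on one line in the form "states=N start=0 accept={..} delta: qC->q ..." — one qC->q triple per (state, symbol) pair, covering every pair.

Fold the examples into a partial DFA from state 0: repeatedly fix the first undefined (state, symbol) met by the shortest-then-alphabetical prefix, trying targets in increasing order and rejecting any under which an Accept and a Reject string meet in one state with the same remainder; add a state when all current targets are rejected. Accepting states are where Accept strings end.
a: 0a undefined. 0a->0: ok.
b: 0b undefined. 0b->0: no, a/bab meet in 0. Open state 1: 0b->1.
c: 0c undefined. 0c->0: no, ccab/b meet in 1. 0c->1: no, aac/b meet in 1. Open state 2: 0c->2.
ba: 1a undefined. 1a->0: ok.
bb: 1b undefined. 1b->0: no, bbbbb/bab meet in 1. 1b->1: no, ababb/bab meet in 1. 1b->2: ok.
bc: 1c undefined. 1c->0: ok.
cb: 2b undefined. 2b->0: no, aac/bbbc meet in 2. 2b->1: no, a/bbbc meet in 0. 2b->2: ok.
cc: 2c undefined. 2c->0: no, a/bbbc meet in 0. 2c->1: no, a/accbcc meet in 0. 2c->2: no, aac/accbcc meet in 2. Open state 3: 2c->3.
bba: 2a undefined. 2a->0: no, a/bbaca meet in 0. 2a->1: no, a/bbaca meet in 0. 2a->2: no, aac/cbaab meet in 2. 2a->3: no, bcccab/cbaab meet in 3 with "ab" left. Open state 4: 2a->4.
cca: 3a undefined. 3a->0: no, bcccab/bab meet in 1. 3a->1: no, a/ccacba meet in 0. 3a->2: ok.
accb: 3b undefined. 3b->0: no, a/ccacba meet in 0. 3b->1: no, a/ccacba meet in 0. 3b->2: ok.
bbac: 4c undefined. 4c->0: no, a/bbaca meet in 0. 4c->1: no, a/bbaca meet in 0. 4c->2: ok.
cbaa: 4a undefined. 4a->0: ok.
cbbab: 4b undefined. 4b->0: ok.
accbcc: 3c undefined. 3c->0: no, a/accbcc meet in 0. 3c->1: ok.
All examples now run through 5 states with every (state, symbol) defined. Accept strings end in {0,2}, Reject strings end in {1,3,4}; accept={0,2}.

states=5 start=0 accept={0,2} delta: 0a->0 0b->1 0c->2 1a->0 1b->2 1c->0 2a->4 2b->2 2c->3 3a->2 3b->2 3c->1 4a->0 4b->0 4c->2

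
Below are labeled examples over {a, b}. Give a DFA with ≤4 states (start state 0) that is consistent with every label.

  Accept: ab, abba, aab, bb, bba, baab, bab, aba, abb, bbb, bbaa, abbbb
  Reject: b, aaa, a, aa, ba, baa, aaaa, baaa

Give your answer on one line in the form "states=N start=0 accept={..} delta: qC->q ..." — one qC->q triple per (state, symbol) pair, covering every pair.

Grow the machine one transition at a time. Run the examples from 0; the earliest place one falls off (shortest prefix, ties alphabetical) gets sent to the lowest-numbered state that keeps every Accept/Reject pair distinguishable — a pair clashes when both reach the same state with identical unread suffix — and to a fresh state only if none does.
a: 0a undefined. 0a->0: no, ab/b meet in 0 with "b" left. Open state 1: 0a->1.
b: 0b undefined. 0b->0: no, bb/b meet in 0. 0b->1: ok.
aa: 1a undefined. 1a->0: no, aab/b meet in 1. 1a->1: ok.
ab: 1b undefined. 1b->0: no, abba/b meet in 1. 1b->1: no, ab/b meet in 1. Open state 2: 1b->2.
aba: 2a undefined. 2a->0: no, bbaa/b meet in 1. 2a->1: no, bba/b meet in 1. 2a->2: ok.
abb: 2b undefined. 2b->0: no, abba/b meet in 1. 2b->1: no, abba/b meet in 1. 2b->2: ok.
All examples now run through 3 states with every (state, symbol) defined. Accept strings end in {2}, Reject strings end in {1}; accept={2}.

states=3 start=0 accept={2} delta: 0a->1 0b->1 1a->1 1b->2 2a->2 2b->2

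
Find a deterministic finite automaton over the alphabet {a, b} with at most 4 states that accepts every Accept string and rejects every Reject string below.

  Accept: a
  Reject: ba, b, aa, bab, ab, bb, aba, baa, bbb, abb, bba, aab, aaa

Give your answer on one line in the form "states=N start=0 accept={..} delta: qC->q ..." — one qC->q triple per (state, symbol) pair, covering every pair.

Fold the examples into a partial DFA from state 0: repeatedly fix the first undefined (state, symbol) met by the shortest-then-alphabetical prefix, trying targets in increasing order and rejecting any under which an Accept and a Reject string meet in one state with the same remainder; add a state when all current targets are rejected. Accepting states are where Accept strings end.
a: 0a undefined. 0a->0: no, a/aa meet in 0. Open state 1: 0a->1.
b: 0b undefined. 0b->0: no, a/ba meet in 1. 0b->1: no, a/b meet in 1. Open state 2: 0b->2.
aa: 1a undefined. 1a->0: no, a/aaa meet in 1. 1a->1: no, a/aa meet in 1. 1a->2: ok.
ab: 1b undefined. 1b->0: no, a/aba meet in 1. 1b->1: no, a/ab meet in 1. 1b->2: ok.
ba: 2a undefined. 2a->0: no, a/baa meet in 1. 2a->1: no, a/ba meet in 1. 2a->2: ok.
bb: 2b undefined. 2b->0: no, a/bba meet in 1. 2b->1: no, a/bab meet in 1. 2b->2: ok.
All examples now run through 3 states with every (state, symbol) defined. Accept strings end in {1}, Reject strings end in {2}; accept={1}.

states=3 start=0 accept={1} delta: 0a->1 0b->2 1a->2 1b->2 2a->2 2b->2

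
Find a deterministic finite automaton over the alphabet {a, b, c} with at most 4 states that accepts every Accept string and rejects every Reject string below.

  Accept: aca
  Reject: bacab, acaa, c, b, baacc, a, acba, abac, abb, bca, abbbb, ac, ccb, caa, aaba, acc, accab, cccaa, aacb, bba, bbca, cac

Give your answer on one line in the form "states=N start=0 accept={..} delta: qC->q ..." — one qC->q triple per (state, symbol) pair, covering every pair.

State merging on the prefix tree: take the shortest (then alphabetical) example prefix whose next move is undefined and point that move at state 0, else 1, else 2, ...; a target is out if some Accept/Reject pair would then sit in one state with the same input left (inseparable). If every existing state is out, open a new one.
a: 0a undefined. 0a->0: ok.
b: 0b undefined. 0b->0: no, aca/bca meet in 0 with "ca" left. Open state 1: 0b->1.
c: 0c undefined. 0c->0: no, aca/acaa meet in 0. 0c->1: no, aca/aaba meet in 1 with "a" left. Open state 2: 0c->2.
ba: 1a undefined. 1a->0: ok.
bb: 1b undefined. 1b->0: no, aca/bbca meet in 2 with "a" left. 1b->1: ok.
bc: 1c undefined. 1c->0: ok.
ca: 2a undefined. 2a->0: no, aca/acaa meet in 0. 2a->1: no, aca/bacab meet in 1. 2a->2: no, aca/acaa meet in 2. Open state 3: 2a->3.
cc: 2c undefined. 2c->0: ok.
acb: 2b undefined. 2b->0: ok.
caa: 3a undefined. 3a->0: ok.
cac: 3c undefined. 3c->0: ok.
bacab: 3b undefined. 3b->0: ok.
All examples now run through 4 states with every (state, symbol) defined. Accept strings end in {3}, Reject strings end in {0,1,2}; accept={3}.

states=4 start=0 accept={3} delta: 0a->0 0b->1 0c->2 1a->0 1b->1 1c->0 2a->3 2b->0 2c->0 3a->0 3b->0 3c->0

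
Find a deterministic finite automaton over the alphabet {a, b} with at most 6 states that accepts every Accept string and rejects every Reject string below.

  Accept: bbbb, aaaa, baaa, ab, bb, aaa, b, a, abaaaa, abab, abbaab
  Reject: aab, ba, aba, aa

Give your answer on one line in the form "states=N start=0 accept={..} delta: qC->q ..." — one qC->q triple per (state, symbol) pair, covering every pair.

states=5 start=0 accept={0,1,3} delta: 0a->1 0b->1 1a->2 1b->3 2a->0 2b->2 3a->4 3b->1 4a->1 4b->0

Fold the examples into a partial DFA from state 0: repeatedly fix the first undefined (state, symbol) met by the shortest-then-alphabetical prefix, trying targets in increasing order and rejecting any under which an Accept and a Reject string meet in one state with the same remainder; add a state when all current targets are rejected. Accepting states are where Accept strings end.
a: 0a undefined. 0a->0: no, aaaa/aa meet in 0. Open state 1: 0a->1.
b: 0b undefined. 0b->0: no, a/ba meet in 1. 0b->1: ok.
aa: 1a undefined. 1a->0: no, aaaa/ba meet in 0. 1a->1: no, aaaa/ba meet in 1. Open state 2: 1a->2.
ab: 1b undefined. 1b->0: no, b/aba meet in 1. 1b->1: no, abab/aab meet in 2 with "b" left. 1b->2: no, ab/ba meet in 2. Open state 3: 1b->3.
aaa: 2a undefined. 2a->0: ok.
aab: 2b undefined. 2b->0: no, aaa/aab meet in 0. 2b->1: no, aaaa/aab meet in 1. 2b->2: ok.
aba: 3a undefined. 3a->0: no, aaa/aba meet in 0. 3a->1: no, aaaa/aba meet in 1. 3a->2: no, abaaaa/aab meet in 2. 3a->3: no, ab/aba meet in 3. Open state 4: 3a->4.
abb: 3b undefined. 3b->0: no, abbaab/aab meet in 2. 3b->1: ok.
abaa: 4a undefined. 4a->0: no, abaaaa/aab meet in 2. 4a->1: ok.
abab: 4b undefined. 4b->0: ok.
All examples now run through 5 states with every (state, symbol) defined. Accept strings end in {0,1,3}, Reject strings end in {2,4}; accept={0,1,3}.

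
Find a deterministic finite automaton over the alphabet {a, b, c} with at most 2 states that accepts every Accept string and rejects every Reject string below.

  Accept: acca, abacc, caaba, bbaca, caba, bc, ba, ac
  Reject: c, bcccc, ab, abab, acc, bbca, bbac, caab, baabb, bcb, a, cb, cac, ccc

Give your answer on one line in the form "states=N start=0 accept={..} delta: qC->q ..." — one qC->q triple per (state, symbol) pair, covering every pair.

Grow the machine one transition at a time. Run the examples from 0; the earliest place one falls off (shortest prefix, ties alphabetical) gets sent to the lowest-numbered state that keeps every Accept/Reject pair distinguishable — a pair clashes when both reach the same state with identical unread suffix — and to a fresh state only if none does.
a: 0a undefined. 0a->0: no, ac/c meet in 0 with "c" left. Open state 1: 0a->1.
b: 0b undefined. 0b->0: no, bc/c meet in 0 with "c" left. 0b->1: ok.
c: 0c undefined. 0c->0: no, bc/cac meet in 1 with "c" left. 0c->1: ok.
ab: 1b undefined. 1b->0: no, abacc/acc meet in 1 with "cc" left. 1b->1: ok.
ac: 1c undefined. 1c->0: ok.
ba: 1a undefined. 1a->0: ok.
All examples now run through 2 states with every (state, symbol) defined. Accept strings end in {0}, Reject strings end in {1}; accept={0}.

states=2 start=0 accept={0} delta: 0a->1 0b->1 0c->1 1a->0 1b->1 1c->0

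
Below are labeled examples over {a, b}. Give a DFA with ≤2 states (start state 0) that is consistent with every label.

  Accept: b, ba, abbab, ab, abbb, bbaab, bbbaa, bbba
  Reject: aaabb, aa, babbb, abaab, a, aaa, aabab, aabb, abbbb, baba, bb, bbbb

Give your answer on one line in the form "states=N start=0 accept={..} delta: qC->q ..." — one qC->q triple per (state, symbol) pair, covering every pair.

states=2 start=0 accept={1} delta: 0a->0 0b->1 1a->1 1b->0

Fold the examples into a partial DFA from state 0: repeatedly fix the first undefined (state, symbol) met by the shortest-then-alphabetical prefix, trying targets in increasing order and rejecting any under which an Accept and a Reject string meet in one state with the same remainder; add a state when all current targets are rejected. Accepting states are where Accept strings end.
a: 0a undefined. 0a->0: ok.
b: 0b undefined. 0b->0: no, b/aaabb meet in 0. Open state 1: 0b->1.
ba: 1a undefined. 1a->0: no, b/abaab meet in 1. 1a->1: ok.
bb: 1b undefined. 1b->0: ok.
All examples now run through 2 states with every (state, symbol) defined. Accept strings end in {1}, Reject strings end in {0}; accept={1}.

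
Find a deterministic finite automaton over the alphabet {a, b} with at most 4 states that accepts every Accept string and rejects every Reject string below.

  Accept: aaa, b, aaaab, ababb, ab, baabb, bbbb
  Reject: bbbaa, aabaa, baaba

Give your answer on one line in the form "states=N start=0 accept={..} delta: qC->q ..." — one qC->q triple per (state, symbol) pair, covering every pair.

states=3 start=0 accept={0,1} delta: 0a->0 0b->1 1a->2 1b->0 2a->2 2b->1

Grow the machine one transition at a time. Run the examples from 0; the earliest place one falls off (shortest prefix, ties alphabetical) gets sent to the lowest-numbered state that keeps every Accept/Reject pair distinguishable — a pair clashes when both reach the same state with identical unread suffix — and to a fresh state only if none does.
a: 0a undefined. 0a->0: ok.
b: 0b undefined. 0b->0: no, aaa/bbbaa meet in 0. Open state 1: 0b->1.
ba: 1a undefined. 1a->0: no, aaa/aabaa meet in 0. 1a->1: no, b/aabaa meet in 1. Open state 2: 1a->2.
bb: 1b undefined. 1b->0: ok.
baa: 2a undefined. 2a->0: no, aaa/bbbaa meet in 0. 2a->1: no, aaa/baaba meet in 0. 2a->2: ok.
abab: 2b undefined. 2b->0: no, aaa/baaba meet in 0. 2b->1: ok.
All examples now run through 3 states with every (state, symbol) defined. Accept strings end in {0,1}, Reject strings end in {2}; accept={0,1}.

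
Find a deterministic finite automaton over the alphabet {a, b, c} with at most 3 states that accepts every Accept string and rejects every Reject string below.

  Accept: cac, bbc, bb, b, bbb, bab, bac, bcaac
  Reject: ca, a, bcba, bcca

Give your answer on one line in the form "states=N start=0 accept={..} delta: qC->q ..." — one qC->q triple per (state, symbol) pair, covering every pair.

Grow the machine one transition at a time. Run the examples from 0; the earliest place one falls off (shortest prefix, ties alphabetical) gets sent to the lowest-numbered state that keeps every Accept/Reject pair distinguishable — a pair clashes when both reach the same state with identical unread suffix — and to a fresh state only if none does.
a: 0a undefined. 0a->0: ok.
b: 0b undefined. 0b->0: no, bb/a meet in 0. Open state 1: 0b->1.
c: 0c undefined. 0c->0: no, cac/ca meet in 0. 0c->1: ok.
ba: 1a undefined. 1a->0: ok.
bb: 1b undefined. 1b->0: no, bb/ca meet in 0. 1b->1: ok.
bc: 1c undefined. 1c->0: no, bbc/ca meet in 0. 1c->1: ok.
All examples now run through 2 states with every (state, symbol) defined. Accept strings end in {1}, Reject strings end in {0}; accept={1}.

states=2 start=0 accept={1} delta: 0a->0 0b->1 0c->1 1a->0 1b->1 1c->1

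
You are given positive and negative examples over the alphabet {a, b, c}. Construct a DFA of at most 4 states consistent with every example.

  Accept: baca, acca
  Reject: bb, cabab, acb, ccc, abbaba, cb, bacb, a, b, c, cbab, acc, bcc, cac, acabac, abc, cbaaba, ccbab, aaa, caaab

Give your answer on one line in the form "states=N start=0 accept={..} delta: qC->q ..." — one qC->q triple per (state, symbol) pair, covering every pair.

State merging on the prefix tree: take the shortest (then alphabetical) example prefix whose next move is undefined and point that move at state 0, else 1, else 2, ...; a target is out if some Accept/Reject pair would then sit in one state with the same input left (inseparable). If every existing state is out, open a new one.
a: 0a undefined. 0a->0: ok.
b: 0b undefined. 0b->0: ok.
c: 0c undefined. 0c->0: no, baca/bb meet in 0. Open state 1: 0c->1.
ca: 1a undefined. 1a->0: no, baca/bb meet in 0. 1a->1: no, baca/c meet in 1. Open state 2: 1a->2.
cb: 1b undefined. 1b->0: ok.
cc: 1c undefined. 1c->0: no, acca/bb meet in 0. 1c->1: ok.
caa: 2a undefined. 2a->0: ok.
cab: 2b undefined. 2b->0: ok.
cac: 2c undefined. 2c->0: ok.
All examples now run through 3 states with every (state, symbol) defined. Accept strings end in {2}, Reject strings end in {0,1}; accept={2}.

states=3 start=0 accept={2} delta: 0a->0 0b->0 0c->1 1a->2 1b->0 1c->1 2a->0 2b->0 2c->0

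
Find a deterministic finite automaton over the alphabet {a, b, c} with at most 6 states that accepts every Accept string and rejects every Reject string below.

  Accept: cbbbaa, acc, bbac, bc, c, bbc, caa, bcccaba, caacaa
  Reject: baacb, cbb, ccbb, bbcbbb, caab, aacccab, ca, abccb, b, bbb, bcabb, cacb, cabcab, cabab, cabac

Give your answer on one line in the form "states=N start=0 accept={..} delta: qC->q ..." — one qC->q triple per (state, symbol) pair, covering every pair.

states=5 start=0 accept={1,4} delta: 0a->0 0b->0 0c->1 1a->2 1b->2 1c->1 2a->1 2b->3 2c->0 3a->4 3b->3 3c->0 4a->1 4b->0 4c->0

Grow the machine one transition at a time. Run the examples from 0; the earliest place one falls off (shortest prefix, ties alphabetical) gets sent to the lowest-numbered state that keeps every Accept/Reject pair distinguishable — a pair clashes when both reach the same state with identical unread suffix — and to a fresh state only if none does.
a: 0a undefined. 0a->0: ok.
b: 0b undefined. 0b->0: ok.
c: 0c undefined. 0c->0: no, cbbbaa/baacb meet in 0. Open state 1: 0c->1.
ca: 1a undefined. 1a->0: no, bbac/cabac meet in 1. 1a->1: no, bbac/ca meet in 1. Open state 2: 1a->2.
cb: 1b undefined. 1b->0: no, cbbbaa/baacb meet in 0. 1b->1: no, bbac/baacb meet in 1. 1b->2: ok.
cc: 1c undefined. 1c->0: no, acc/ccbb meet in 0. 1c->1: ok.
caa: 2a undefined. 2a->0: no, caa/caab meet in 0. 2a->1: ok.
cab: 2b undefined. 2b->0: no, cbbbaa/cbb meet in 0. 2b->1: no, cbbbaa/baacb meet in 2. 2b->2: no, cbbbaa/baacb meet in 2. Open state 3: 2b->3.
cac: 2c undefined. 2c->0: ok.
caba: 3a undefined. 3a->0: no, acc/cabac meet in 1. 3a->1: no, acc/cabac meet in 1. 3a->2: no, bcccaba/baacb meet in 2. 3a->3: no, bcccaba/cbb meet in 3. Open state 4: 3a->4.
cabc: 3c undefined. 3c->0: ok.
cbbb: 3b undefined. 3b->0: no, cbbbaa/bbcbbb meet in 0. 3b->1: no, cbbbaa/bbcbbb meet in 1. 3b->2: no, cbbbaa/baacb meet in 2. 3b->3: ok.
cabab: 4b undefined. 4b->0: ok.
cabac: 4c undefined. 4c->0: ok.
cbbbaa: 4a undefined. 4a->0: no, cbbbaa/b meet in 0. 4a->1: ok.
All examples now run through 5 states with every (state, symbol) defined. Accept strings end in {1,4}, Reject strings end in {0,2,3}; accept={1,4}.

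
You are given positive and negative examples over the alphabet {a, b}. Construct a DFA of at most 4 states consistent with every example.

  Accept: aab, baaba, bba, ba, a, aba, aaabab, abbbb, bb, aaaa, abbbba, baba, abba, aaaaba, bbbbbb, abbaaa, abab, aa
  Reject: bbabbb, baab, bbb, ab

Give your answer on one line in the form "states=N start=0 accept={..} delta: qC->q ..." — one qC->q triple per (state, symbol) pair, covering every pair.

State merging on the prefix tree: take the shortest (then alphabetical) example prefix whose next move is undefined and point that move at state 0, else 1, else 2, ...; a target is out if some Accept/Reject pair would then sit in one state with the same input left (inseparable). If every existing state is out, open a new one.
a: 0a undefined. 0a->0: no, aab/ab meet in 0 with "b" left. Open state 1: 0a->1.
b: 0b undefined. 0b->0: no, aab/baab meet in 1 with "ab" left. 0b->1: no, bb/ab meet in 1 with "b" left. Open state 2: 0b->2.
aa: 1a undefined. 1a->0: ok.
ab: 1b undefined. 1b->0: no, aaabab/ab meet in 0. 1b->1: no, a/ab meet in 1. 1b->2: no, aab/ab meet in 2. Open state 3: 1b->3.
ba: 2a undefined. 2a->0: ok.
bb: 2b undefined. 2b->0: no, aab/bbb meet in 2. 2b->1: ok.
aba: 3a undefined. 3a->0: ok.
abb: 3b undefined. 3b->0: ok.
All examples now run through 4 states with every (state, symbol) defined. Accept strings end in {0,1,2}, Reject strings end in {3}; accept={0,1,2}.

states=4 start=0 accept={0,1,2} delta: 0a->1 0b->2 1a->0 1b->3 2a->0 2b->1 3a->0 3b->0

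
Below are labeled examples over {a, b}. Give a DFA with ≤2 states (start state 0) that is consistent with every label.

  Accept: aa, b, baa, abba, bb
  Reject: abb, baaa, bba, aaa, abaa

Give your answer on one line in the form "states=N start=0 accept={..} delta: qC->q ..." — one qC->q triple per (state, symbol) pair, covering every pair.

Grow the machine one transition at a time. Run the examples from 0; the earliest place one falls off (shortest prefix, ties alphabetical) gets sent to the lowest-numbered state that keeps every Accept/Reject pair distinguishable — a pair clashes when both reach the same state with identical unread suffix — and to a fresh state only if none does.
a: 0a undefined. 0a->0: no, aa/aaa meet in 0. Open state 1: 0a->1.
b: 0b undefined. 0b->0: ok.
aa: 1a undefined. 1a->0: ok.
ab: 1b undefined. 1b->0: no, aa/abb meet in 0. 1b->1: ok.
All examples now run through 2 states with every (state, symbol) defined. Accept strings end in {0}, Reject strings end in {1}; accept={0}.

states=2 start=0 accept={0} delta: 0a->1 0b->0 1a->0 1b->1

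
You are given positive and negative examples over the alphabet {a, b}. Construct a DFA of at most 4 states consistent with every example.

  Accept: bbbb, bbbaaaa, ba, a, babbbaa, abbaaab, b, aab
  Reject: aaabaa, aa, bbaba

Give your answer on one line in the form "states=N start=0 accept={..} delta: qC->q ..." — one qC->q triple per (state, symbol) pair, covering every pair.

states=3 start=0 accept={0,1} delta: 0a->1 0b->0 1a->2 1b->1 2a->0 2b->0

State merging on the prefix tree: take the shortest (then alphabetical) example prefix whose next move is undefined and point that move at state 0, else 1, else 2, ...; a target is out if some Accept/Reject pair would then sit in one state with the same input left (inseparable). If every existing state is out, open a new one.
a: 0a undefined. 0a->0: no, a/aa meet in 0. Open state 1: 0a->1.
b: 0b undefined. 0b->0: ok.
aa: 1a undefined. 1a->0: no, bbbb/aa meet in 0. 1a->1: no, bbbaaaa/aa meet in 1. Open state 2: 1a->2.
ab: 1b undefined. 1b->0: no, ba/bbaba meet in 1. 1b->1: ok.
aaa: 2a undefined. 2a->0: ok.
aab: 2b undefined. 2b->0: ok.
All examples now run through 3 states with every (state, symbol) defined. Accept strings end in {0,1}, Reject strings end in {2}; accept={0,1}.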